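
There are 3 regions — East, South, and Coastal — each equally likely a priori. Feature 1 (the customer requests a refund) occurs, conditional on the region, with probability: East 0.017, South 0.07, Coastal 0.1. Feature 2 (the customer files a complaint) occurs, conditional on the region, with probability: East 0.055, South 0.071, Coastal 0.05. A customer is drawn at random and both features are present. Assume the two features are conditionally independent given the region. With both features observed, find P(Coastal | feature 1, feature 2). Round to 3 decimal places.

0.459

Since the prior is uniform, the posterior is proportional to the likelihood:
  East: 0.017 × 0.055 = 0.000935
  South: 0.07 × 0.071 = 0.00497
  Coastal: 0.1 × 0.05 = 0.005
Sum = 0.010905.
P(Coastal | evidence) = 0.005 / 0.010905 ≈ 0.459.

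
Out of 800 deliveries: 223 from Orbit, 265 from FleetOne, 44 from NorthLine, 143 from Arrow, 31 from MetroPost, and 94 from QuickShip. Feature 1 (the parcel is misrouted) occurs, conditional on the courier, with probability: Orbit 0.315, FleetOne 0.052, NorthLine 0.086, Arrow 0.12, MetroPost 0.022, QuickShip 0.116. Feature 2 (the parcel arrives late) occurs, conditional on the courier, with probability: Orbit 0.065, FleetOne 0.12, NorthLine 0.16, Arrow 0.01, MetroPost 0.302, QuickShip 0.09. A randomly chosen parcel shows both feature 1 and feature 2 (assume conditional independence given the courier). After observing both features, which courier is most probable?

Orbit

Prior × likelihood for each hypothesis:
  Orbit: 0.27875 × 0.315 × 0.065 = 0.00570740625
  FleetOne: 0.33125 × 0.052 × 0.12 = 0.002067
  NorthLine: 0.055 × 0.086 × 0.16 = 0.0007568
  Arrow: 0.17875 × 0.12 × 0.01 = 0.0002145
  MetroPost: 0.03875 × 0.022 × 0.302 = 0.000257455
  QuickShip: 0.1175 × 0.116 × 0.09 = 0.0012267
Normalizing constant = 0.01022986125.
Largest term belongs to Orbit, so Orbit is most probable.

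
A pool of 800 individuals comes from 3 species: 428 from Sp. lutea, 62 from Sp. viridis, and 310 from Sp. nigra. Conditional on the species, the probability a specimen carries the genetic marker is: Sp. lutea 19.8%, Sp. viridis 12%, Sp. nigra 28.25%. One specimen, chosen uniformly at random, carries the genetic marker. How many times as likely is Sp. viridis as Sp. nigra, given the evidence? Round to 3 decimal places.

0.085

Prior × likelihood for each hypothesis:
  Sp. lutea: 0.535 × 0.198 = 0.10593
  Sp. viridis: 0.0775 × 0.12 = 0.0093
  Sp. nigra: 0.3875 × 0.2825 = 0.10946875
Total = 0.22469875.
The ratio is 0.0093 / 0.10946875 (the normalizer cancels) = 0.085.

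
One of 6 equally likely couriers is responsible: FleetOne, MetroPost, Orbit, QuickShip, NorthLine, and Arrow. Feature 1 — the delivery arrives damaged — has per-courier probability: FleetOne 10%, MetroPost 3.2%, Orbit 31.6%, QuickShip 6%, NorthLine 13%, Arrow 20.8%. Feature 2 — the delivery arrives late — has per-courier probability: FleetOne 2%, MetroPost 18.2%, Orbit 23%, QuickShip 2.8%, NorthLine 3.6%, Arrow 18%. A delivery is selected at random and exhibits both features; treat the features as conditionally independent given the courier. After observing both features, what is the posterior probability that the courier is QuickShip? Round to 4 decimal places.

0.0135

Since the prior is uniform, the posterior is proportional to the likelihood:
  FleetOne: 0.1 × 0.02 = 0.002
  MetroPost: 0.032 × 0.182 = 0.005824
  Orbit: 0.316 × 0.23 = 0.07268
  QuickShip: 0.06 × 0.028 = 0.00168
  NorthLine: 0.13 × 0.036 = 0.00468
  Arrow: 0.208 × 0.18 = 0.03744
Sum = 0.124304.
P(QuickShip | evidence) = 0.00168 / 0.124304 ≈ 0.0135.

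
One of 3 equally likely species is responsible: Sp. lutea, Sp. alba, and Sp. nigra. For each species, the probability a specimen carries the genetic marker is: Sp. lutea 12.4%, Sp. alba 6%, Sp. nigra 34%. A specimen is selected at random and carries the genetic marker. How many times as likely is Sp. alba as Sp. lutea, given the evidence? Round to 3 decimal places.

Since the prior is uniform, the posterior is proportional to the likelihood:
  Sp. lutea: 0.124
  Sp. alba: 0.06
  Sp. nigra: 0.34
Sum = 0.524.
The ratio is 0.06 / 0.124 (the normalizer cancels) = 0.484.

0.484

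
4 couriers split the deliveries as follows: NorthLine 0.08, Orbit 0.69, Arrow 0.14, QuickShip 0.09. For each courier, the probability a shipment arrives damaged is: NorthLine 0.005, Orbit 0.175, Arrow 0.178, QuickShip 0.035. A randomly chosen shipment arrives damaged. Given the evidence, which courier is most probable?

By Bayes' rule, posterior ∝ prior × likelihood:
  NorthLine: 0.08 × 0.005 = 0.0004
  Orbit: 0.69 × 0.175 = 0.12075
  Arrow: 0.14 × 0.178 = 0.02492
  QuickShip: 0.09 × 0.035 = 0.00315
Total = 0.14922.
Largest term belongs to Orbit, so Orbit is most probable.

Orbit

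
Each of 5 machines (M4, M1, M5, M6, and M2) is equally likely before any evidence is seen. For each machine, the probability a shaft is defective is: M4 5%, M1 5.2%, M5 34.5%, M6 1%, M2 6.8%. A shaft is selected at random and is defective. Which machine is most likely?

M5

With a uniform prior (1/5 each), posterior ∝ likelihood:
  M4: 0.05
  M1: 0.052
  M5: 0.345
  M6: 0.01
  M2: 0.068
Normalizing constant = 0.525.
Largest term belongs to M5, so M5 is most probable.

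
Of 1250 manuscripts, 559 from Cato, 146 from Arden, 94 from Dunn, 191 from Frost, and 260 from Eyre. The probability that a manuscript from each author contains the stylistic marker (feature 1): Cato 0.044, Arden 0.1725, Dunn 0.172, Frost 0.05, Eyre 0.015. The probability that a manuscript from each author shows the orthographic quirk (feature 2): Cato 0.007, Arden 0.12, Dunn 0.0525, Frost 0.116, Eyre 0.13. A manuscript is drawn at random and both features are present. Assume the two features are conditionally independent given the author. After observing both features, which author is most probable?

Arden

By Bayes' rule, posterior ∝ prior × likelihood:
  Cato: 0.4472 × 0.044 × 0.007 = 0.0001377376
  Arden: 0.1168 × 0.1725 × 0.12 = 0.00241776
  Dunn: 0.0752 × 0.172 × 0.0525 = 0.000679056
  Frost: 0.1528 × 0.05 × 0.116 = 0.00088624
  Eyre: 0.208 × 0.015 × 0.13 = 0.0004056
Normalizing constant = 0.0045263936.
Largest term belongs to Arden, so Arden is most probable.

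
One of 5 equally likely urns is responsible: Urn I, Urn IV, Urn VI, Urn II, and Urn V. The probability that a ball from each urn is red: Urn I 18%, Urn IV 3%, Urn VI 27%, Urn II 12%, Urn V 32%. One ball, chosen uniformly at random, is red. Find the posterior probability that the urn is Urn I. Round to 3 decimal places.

0.196

With a uniform prior (1/5 each), posterior ∝ likelihood:
  Urn I: 0.18
  Urn IV: 0.03
  Urn VI: 0.27
  Urn II: 0.12
  Urn V: 0.32
Sum = 0.92.
P(Urn I | evidence) = 0.18 / 0.92 ≈ 0.196.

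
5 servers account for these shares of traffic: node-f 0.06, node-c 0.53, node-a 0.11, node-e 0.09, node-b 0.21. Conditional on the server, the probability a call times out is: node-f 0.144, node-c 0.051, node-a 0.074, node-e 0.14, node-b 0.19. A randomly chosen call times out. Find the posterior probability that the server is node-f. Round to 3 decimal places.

Prior × likelihood for each hypothesis:
  node-f: 0.06 × 0.144 = 0.00864
  node-c: 0.53 × 0.051 = 0.02703
  node-a: 0.11 × 0.074 = 0.00814
  node-e: 0.09 × 0.14 = 0.0126
  node-b: 0.21 × 0.19 = 0.0399
Normalizing constant = 0.09631.
P(node-f | evidence) = 0.00864 / 0.09631 ≈ 0.090.

0.090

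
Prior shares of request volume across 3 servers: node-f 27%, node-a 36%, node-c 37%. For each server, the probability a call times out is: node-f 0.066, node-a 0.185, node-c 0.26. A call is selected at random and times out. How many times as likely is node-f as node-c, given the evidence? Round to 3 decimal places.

0.185

By Bayes' rule, posterior ∝ prior × likelihood:
  node-f: 0.27 × 0.066 = 0.01782
  node-a: 0.36 × 0.185 = 0.0666
  node-c: 0.37 × 0.26 = 0.0962
Total = 0.18062.
The ratio is 0.01782 / 0.0962 (the normalizer cancels) = 0.185.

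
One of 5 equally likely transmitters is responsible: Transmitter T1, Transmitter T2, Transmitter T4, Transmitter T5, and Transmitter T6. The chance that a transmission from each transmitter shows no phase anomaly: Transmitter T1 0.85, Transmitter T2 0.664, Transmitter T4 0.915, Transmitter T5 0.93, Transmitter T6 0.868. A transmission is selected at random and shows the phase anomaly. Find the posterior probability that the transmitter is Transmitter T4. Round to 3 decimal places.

Taking complements, P(anomaly | each) = Transmitter T1 0.15, Transmitter T2 0.336, Transmitter T4 0.085, Transmitter T5 0.07, Transmitter T6 0.132.
Since the prior is uniform, the posterior is proportional to the likelihood:
  Transmitter T1: 0.15
  Transmitter T2: 0.336
  Transmitter T4: 0.085
  Transmitter T5: 0.07
  Transmitter T6: 0.132
Normalizing constant = 0.773.
P(Transmitter T4 | evidence) = 0.085 / 0.773 ≈ 0.110.

0.110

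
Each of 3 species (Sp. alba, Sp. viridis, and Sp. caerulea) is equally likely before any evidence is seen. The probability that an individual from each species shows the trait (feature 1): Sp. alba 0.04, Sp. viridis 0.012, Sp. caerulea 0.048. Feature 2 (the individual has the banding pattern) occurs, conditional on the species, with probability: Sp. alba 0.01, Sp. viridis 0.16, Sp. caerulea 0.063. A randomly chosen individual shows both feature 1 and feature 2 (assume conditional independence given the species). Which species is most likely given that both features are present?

Since the prior is uniform, the posterior is proportional to the likelihood:
  Sp. alba: 0.04 × 0.01 = 0.0004
  Sp. viridis: 0.012 × 0.16 = 0.00192
  Sp. caerulea: 0.048 × 0.063 = 0.003024
Sum = 0.005344.
Largest term belongs to Sp. caerulea, so Sp. caerulea is most probable.

Sp. caerulea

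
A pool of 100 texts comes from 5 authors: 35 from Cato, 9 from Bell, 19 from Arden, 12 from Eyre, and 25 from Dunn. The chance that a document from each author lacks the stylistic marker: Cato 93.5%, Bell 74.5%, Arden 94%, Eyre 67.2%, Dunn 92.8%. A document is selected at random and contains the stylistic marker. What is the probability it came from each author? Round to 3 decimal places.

Taking complements, P(marker | each) = Cato 0.065, Bell 0.255, Arden 0.06, Eyre 0.328, Dunn 0.072.
Prior × likelihood for each hypothesis:
  Cato: 0.35 × 0.065 = 0.02275
  Bell: 0.09 × 0.255 = 0.02295
  Arden: 0.19 × 0.06 = 0.0114
  Eyre: 0.12 × 0.328 = 0.03936
  Dunn: 0.25 × 0.072 = 0.018
Sum = 0.11446.
P(Cato | marker) = 0.02275/0.11446 ≈ 0.199
P(Bell | marker) = 0.02295/0.11446 ≈ 0.201
P(Arden | marker) = 0.0114/0.11446 ≈ 0.100
P(Eyre | marker) = 0.03936/0.11446 ≈ 0.344
P(Dunn | marker) = 0.018/0.11446 ≈ 0.157

Cato 0.199, Bell 0.201, Arden 0.100, Eyre 0.344, Dunn 0.157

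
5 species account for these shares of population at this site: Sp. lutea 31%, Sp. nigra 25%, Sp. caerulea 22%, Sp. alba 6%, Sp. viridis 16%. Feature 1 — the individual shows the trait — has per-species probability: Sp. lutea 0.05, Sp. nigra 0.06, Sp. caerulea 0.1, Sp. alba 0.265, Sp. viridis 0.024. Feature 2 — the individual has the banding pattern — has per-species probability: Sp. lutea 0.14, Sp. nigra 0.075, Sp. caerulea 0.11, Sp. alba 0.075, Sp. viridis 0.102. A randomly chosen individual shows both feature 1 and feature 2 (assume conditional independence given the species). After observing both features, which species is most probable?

Sp. caerulea

Compute prior × likelihood for every hypothesis:
  Sp. lutea: 0.31 × 0.05 × 0.14 = 0.00217
  Sp. nigra: 0.25 × 0.06 × 0.075 = 0.001125
  Sp. caerulea: 0.22 × 0.1 × 0.11 = 0.00242
  Sp. alba: 0.06 × 0.265 × 0.075 = 0.0011925
  Sp. viridis: 0.16 × 0.024 × 0.102 = 0.00039168
Sum = 0.00729918.
Largest term belongs to Sp. caerulea, so Sp. caerulea is most probable.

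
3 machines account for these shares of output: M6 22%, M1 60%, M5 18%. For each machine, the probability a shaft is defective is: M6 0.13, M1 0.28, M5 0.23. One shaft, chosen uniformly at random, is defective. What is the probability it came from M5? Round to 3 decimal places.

By Bayes' rule, posterior ∝ prior × likelihood:
  M6: 0.22 × 0.13 = 0.0286
  M1: 0.6 × 0.28 = 0.168
  M5: 0.18 × 0.23 = 0.0414
Total = 0.238.
P(M5 | evidence) = 0.0414 / 0.238 ≈ 0.174.

0.174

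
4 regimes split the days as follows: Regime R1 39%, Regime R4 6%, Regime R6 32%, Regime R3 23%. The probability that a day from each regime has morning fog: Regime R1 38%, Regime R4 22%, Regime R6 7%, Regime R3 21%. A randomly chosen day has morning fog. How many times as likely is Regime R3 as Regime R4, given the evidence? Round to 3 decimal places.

3.659

By Bayes' rule, posterior ∝ prior × likelihood:
  Regime R1: 0.39 × 0.38 = 0.1482
  Regime R4: 0.06 × 0.22 = 0.0132
  Regime R6: 0.32 × 0.07 = 0.0224
  Regime R3: 0.23 × 0.21 = 0.0483
Sum = 0.2321.
The ratio is 0.0483 / 0.0132 (the normalizer cancels) = 3.659.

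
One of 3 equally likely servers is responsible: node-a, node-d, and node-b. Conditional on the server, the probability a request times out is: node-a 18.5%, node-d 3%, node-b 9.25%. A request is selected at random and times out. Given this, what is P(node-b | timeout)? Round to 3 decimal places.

0.301

Since the prior is uniform, the posterior is proportional to the likelihood:
  node-a: 0.185
  node-d: 0.03
  node-b: 0.0925
Normalizing constant = 0.3075.
P(node-b | evidence) = 0.0925 / 0.3075 ≈ 0.301.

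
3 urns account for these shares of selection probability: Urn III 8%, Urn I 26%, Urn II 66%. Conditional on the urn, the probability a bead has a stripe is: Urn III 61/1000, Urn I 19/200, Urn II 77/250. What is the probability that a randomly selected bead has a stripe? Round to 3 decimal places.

0.233

Prior × likelihood for each hypothesis:
  Urn III: 0.08 × 0.061 = 0.00488
  Urn I: 0.26 × 0.095 = 0.0247
  Urn II: 0.66 × 0.308 = 0.20328
P(striped) = 0.00488 + 0.0247 + 0.20328 = 0.23286 → 0.233.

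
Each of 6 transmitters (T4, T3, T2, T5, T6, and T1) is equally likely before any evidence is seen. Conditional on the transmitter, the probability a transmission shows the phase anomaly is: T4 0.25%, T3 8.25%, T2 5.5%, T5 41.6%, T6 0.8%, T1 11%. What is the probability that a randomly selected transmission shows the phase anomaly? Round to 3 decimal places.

0.112

Since the prior is uniform, the posterior is proportional to the likelihood:
  T4: 0.0025
  T3: 0.0825
  T2: 0.055
  T5: 0.416
  T6: 0.008
  T1: 0.11
P(anomaly) = (1/6) × (0.0025 + 0.0825 + 0.055 + 0.416 + 0.008 + 0.11) = 0.674/6 ≈ 0.112.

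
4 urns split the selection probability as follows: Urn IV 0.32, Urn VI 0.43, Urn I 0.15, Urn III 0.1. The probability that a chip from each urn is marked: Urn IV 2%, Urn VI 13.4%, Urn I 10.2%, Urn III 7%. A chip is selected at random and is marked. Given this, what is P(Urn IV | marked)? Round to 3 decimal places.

0.074

Unnormalized posteriors (prior × likelihood):
  Urn IV: 0.32 × 0.02 = 0.0064
  Urn VI: 0.43 × 0.134 = 0.05762
  Urn I: 0.15 × 0.102 = 0.0153
  Urn III: 0.1 × 0.07 = 0.007
Sum = 0.08632.
P(Urn IV | evidence) = 0.0064 / 0.08632 ≈ 0.074.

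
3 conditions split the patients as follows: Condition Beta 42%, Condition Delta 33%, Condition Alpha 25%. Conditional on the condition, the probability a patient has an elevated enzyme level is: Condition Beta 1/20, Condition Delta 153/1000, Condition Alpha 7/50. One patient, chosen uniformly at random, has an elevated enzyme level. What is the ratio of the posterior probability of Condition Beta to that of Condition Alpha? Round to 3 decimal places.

0.600

Prior × likelihood for each hypothesis:
  Condition Beta: 0.42 × 0.05 = 0.021
  Condition Delta: 0.33 × 0.153 = 0.05049
  Condition Alpha: 0.25 × 0.14 = 0.035
Total = 0.10649.
The ratio is 0.021 / 0.035 (the normalizer cancels) = 0.600.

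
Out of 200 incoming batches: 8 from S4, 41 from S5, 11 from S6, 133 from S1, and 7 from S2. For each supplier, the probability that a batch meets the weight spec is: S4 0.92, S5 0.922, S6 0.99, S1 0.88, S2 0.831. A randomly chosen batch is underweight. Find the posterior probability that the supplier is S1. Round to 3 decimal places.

Taking complements, P(underweight | each) = S4 0.08, S5 0.078, S6 0.01, S1 0.12, S2 0.169.
Prior × likelihood for each hypothesis:
  S4: 0.04 × 0.08 = 0.0032
  S5: 0.205 × 0.078 = 0.01599
  S6: 0.055 × 0.01 = 0.00055
  S1: 0.665 × 0.12 = 0.0798
  S2: 0.035 × 0.169 = 0.005915
Total = 0.105455.
P(S1 | evidence) = 0.0798 / 0.105455 ≈ 0.757.

0.757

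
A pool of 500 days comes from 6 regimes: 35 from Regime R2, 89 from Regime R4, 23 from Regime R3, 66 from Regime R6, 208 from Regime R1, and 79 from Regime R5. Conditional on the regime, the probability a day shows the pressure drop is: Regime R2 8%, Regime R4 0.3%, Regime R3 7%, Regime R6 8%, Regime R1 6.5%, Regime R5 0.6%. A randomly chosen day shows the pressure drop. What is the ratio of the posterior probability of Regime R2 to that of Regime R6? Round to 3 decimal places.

0.530

By Bayes' rule, posterior ∝ prior × likelihood:
  Regime R2: 0.07 × 0.08 = 0.0056
  Regime R4: 0.178 × 0.003 = 0.000534
  Regime R3: 0.046 × 0.07 = 0.00322
  Regime R6: 0.132 × 0.08 = 0.01056
  Regime R1: 0.416 × 0.065 = 0.02704
  Regime R5: 0.158 × 0.006 = 0.000948
Sum = 0.047902.
The ratio is 0.0056 / 0.01056 (the normalizer cancels) = 0.530.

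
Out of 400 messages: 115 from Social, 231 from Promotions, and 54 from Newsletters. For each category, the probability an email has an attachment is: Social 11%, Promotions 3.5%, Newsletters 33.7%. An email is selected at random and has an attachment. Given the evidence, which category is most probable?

Unnormalized posteriors (prior × likelihood):
  Social: 0.2875 × 0.11 = 0.031625
  Promotions: 0.5775 × 0.035 = 0.0202125
  Newsletters: 0.135 × 0.337 = 0.045495
Normalizing constant = 0.0973325.
Largest term belongs to Newsletters, so Newsletters is most probable.

Newsletters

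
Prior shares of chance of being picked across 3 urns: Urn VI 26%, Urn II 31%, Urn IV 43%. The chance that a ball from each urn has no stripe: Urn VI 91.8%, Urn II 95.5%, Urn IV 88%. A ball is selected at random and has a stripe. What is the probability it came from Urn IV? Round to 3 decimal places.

Taking complements, P(striped | each) = Urn VI 0.082, Urn II 0.045, Urn IV 0.12.
Unnormalized posteriors (prior × likelihood):
  Urn VI: 0.26 × 0.082 = 0.02132
  Urn II: 0.31 × 0.045 = 0.01395
  Urn IV: 0.43 × 0.12 = 0.0516
Sum = 0.08687.
P(Urn IV | evidence) = 0.0516 / 0.08687 ≈ 0.594.

0.594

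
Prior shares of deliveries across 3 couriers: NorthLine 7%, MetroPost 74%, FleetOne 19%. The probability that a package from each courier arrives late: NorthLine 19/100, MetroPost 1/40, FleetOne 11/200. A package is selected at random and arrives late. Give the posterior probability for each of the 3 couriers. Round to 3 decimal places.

NorthLine 0.315, MetroPost 0.438, FleetOne 0.247

Prior × likelihood for each hypothesis:
  NorthLine: 0.07 × 0.19 = 0.0133
  MetroPost: 0.74 × 0.025 = 0.0185
  FleetOne: 0.19 × 0.055 = 0.01045
Normalizing constant = 0.04225.
P(NorthLine | late) = 0.0133/0.04225 ≈ 0.315
P(MetroPost | late) = 0.0185/0.04225 ≈ 0.438
P(FleetOne | late) = 0.01045/0.04225 ≈ 0.247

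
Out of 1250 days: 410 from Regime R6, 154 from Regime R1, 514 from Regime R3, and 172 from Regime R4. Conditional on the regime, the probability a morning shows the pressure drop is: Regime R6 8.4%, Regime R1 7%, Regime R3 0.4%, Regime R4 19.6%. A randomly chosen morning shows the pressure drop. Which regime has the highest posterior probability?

Regime R6

Compute prior × likelihood for every hypothesis:
  Regime R6: 0.328 × 0.084 = 0.027552
  Regime R1: 0.1232 × 0.07 = 0.008624
  Regime R3: 0.4112 × 0.004 = 0.0016448
  Regime R4: 0.1376 × 0.196 = 0.0269696
Normalizing constant = 0.0647904.
Largest term belongs to Regime R6, so Regime R6 is most probable.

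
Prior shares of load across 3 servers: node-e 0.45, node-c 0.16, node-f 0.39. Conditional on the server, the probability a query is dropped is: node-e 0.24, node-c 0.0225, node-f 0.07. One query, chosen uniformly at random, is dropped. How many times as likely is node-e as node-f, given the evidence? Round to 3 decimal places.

3.956

Prior × likelihood for each hypothesis:
  node-e: 0.45 × 0.24 = 0.108
  node-c: 0.16 × 0.0225 = 0.0036
  node-f: 0.39 × 0.07 = 0.0273
Normalizing constant = 0.1389.
The ratio is 0.108 / 0.0273 (the normalizer cancels) = 3.956.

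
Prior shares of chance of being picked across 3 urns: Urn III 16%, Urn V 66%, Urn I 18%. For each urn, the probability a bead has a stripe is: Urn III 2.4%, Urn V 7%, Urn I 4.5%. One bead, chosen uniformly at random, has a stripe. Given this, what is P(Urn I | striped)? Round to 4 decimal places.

0.1393

Unnormalized posteriors (prior × likelihood):
  Urn III: 0.16 × 0.024 = 0.00384
  Urn V: 0.66 × 0.07 = 0.0462
  Urn I: 0.18 × 0.045 = 0.0081
Sum = 0.05814.
P(Urn I | evidence) = 0.0081 / 0.05814 ≈ 0.1393.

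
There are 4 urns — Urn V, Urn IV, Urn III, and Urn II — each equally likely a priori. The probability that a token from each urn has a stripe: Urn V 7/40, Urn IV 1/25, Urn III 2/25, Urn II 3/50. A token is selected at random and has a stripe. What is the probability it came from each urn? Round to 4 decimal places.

With a uniform prior (1/4 each), posterior ∝ likelihood:
  Urn V: 0.175
  Urn IV: 0.04
  Urn III: 0.08
  Urn II: 0.06
Normalizing constant = 0.355.
P(Urn V | striped) = 0.175/0.355 ≈ 0.4930
P(Urn IV | striped) = 0.04/0.355 ≈ 0.1127
P(Urn III | striped) = 0.08/0.355 ≈ 0.2254
P(Urn II | striped) = 0.06/0.355 ≈ 0.1690
(Check: 0.4930+0.1127+0.2254+0.1690 = 1.0001.)

Urn V 0.4930, Urn IV 0.1127, Urn III 0.2254, Urn II 0.1690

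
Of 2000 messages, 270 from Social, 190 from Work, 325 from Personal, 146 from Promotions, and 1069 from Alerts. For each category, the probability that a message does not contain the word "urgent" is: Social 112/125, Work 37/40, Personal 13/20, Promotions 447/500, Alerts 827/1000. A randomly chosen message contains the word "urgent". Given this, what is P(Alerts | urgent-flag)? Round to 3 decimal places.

0.519

Taking complements, P(urgent-flag | each) = Social 0.104, Work 0.075, Personal 0.35, Promotions 0.106, Alerts 0.173.
Compute prior × likelihood for every hypothesis:
  Social: 0.135 × 0.104 = 0.01404
  Work: 0.095 × 0.075 = 0.007125
  Personal: 0.1625 × 0.35 = 0.056875
  Promotions: 0.073 × 0.106 = 0.007738
  Alerts: 0.5345 × 0.173 = 0.0924685
Total = 0.1782465.
P(Alerts | evidence) = 0.0924685 / 0.1782465 ≈ 0.519.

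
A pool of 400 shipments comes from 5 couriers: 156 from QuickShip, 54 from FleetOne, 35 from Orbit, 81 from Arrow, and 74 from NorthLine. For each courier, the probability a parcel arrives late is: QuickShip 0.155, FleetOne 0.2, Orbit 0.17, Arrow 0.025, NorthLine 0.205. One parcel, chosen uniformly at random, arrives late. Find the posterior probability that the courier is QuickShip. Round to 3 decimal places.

By Bayes' rule, posterior ∝ prior × likelihood:
  QuickShip: 0.39 × 0.155 = 0.06045
  FleetOne: 0.135 × 0.2 = 0.027
  Orbit: 0.0875 × 0.17 = 0.014875
  Arrow: 0.2025 × 0.025 = 0.0050625
  NorthLine: 0.185 × 0.205 = 0.037925
Total = 0.1453125.
P(QuickShip | evidence) = 0.06045 / 0.1453125 ≈ 0.416.

0.416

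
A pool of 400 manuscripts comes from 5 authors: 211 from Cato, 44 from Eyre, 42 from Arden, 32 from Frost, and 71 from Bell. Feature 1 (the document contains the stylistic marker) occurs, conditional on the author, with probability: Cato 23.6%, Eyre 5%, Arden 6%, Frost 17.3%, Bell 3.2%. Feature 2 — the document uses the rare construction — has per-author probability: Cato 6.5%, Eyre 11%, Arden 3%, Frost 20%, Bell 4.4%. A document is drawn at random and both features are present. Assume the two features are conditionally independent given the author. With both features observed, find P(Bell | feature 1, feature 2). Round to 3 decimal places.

Prior × likelihood for each hypothesis:
  Cato: 0.5275 × 0.236 × 0.065 = 0.00809185
  Eyre: 0.11 × 0.05 × 0.11 = 0.000605
  Arden: 0.105 × 0.06 × 0.03 = 0.000189
  Frost: 0.08 × 0.173 × 0.2 = 0.002768
  Bell: 0.1775 × 0.032 × 0.044 = 0.00024992
Sum = 0.01190377.
P(Bell | evidence) = 0.00024992 / 0.01190377 ≈ 0.021.

0.021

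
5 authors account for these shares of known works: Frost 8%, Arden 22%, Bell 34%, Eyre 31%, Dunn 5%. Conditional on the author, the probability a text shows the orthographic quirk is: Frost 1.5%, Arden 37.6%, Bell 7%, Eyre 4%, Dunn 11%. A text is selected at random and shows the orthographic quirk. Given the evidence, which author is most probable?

Arden

Compute prior × likelihood for every hypothesis:
  Frost: 0.08 × 0.015 = 0.0012
  Arden: 0.22 × 0.376 = 0.08272
  Bell: 0.34 × 0.07 = 0.0238
  Eyre: 0.31 × 0.04 = 0.0124
  Dunn: 0.05 × 0.11 = 0.0055
Normalizing constant = 0.12562.
Largest term belongs to Arden, so Arden is most probable.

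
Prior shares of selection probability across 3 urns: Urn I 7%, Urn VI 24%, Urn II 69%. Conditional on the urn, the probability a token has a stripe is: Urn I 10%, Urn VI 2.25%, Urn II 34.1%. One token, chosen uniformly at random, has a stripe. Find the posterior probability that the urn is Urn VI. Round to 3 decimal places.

0.022

By Bayes' rule, posterior ∝ prior × likelihood:
  Urn I: 0.07 × 0.1 = 0.007
  Urn VI: 0.24 × 0.0225 = 0.0054
  Urn II: 0.69 × 0.341 = 0.23529
Sum = 0.24769.
P(Urn VI | evidence) = 0.0054 / 0.24769 ≈ 0.022.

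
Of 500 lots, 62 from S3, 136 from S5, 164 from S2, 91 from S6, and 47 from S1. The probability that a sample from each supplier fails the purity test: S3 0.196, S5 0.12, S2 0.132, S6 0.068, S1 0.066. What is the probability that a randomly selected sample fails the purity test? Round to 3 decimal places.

0.119

By Bayes' rule, posterior ∝ prior × likelihood:
  S3: 0.124 × 0.196 = 0.024304
  S5: 0.272 × 0.12 = 0.03264
  S2: 0.328 × 0.132 = 0.043296
  S6: 0.182 × 0.068 = 0.012376
  S1: 0.094 × 0.066 = 0.006204
P(off-spec) = 0.024304 + 0.03264 + 0.043296 + 0.012376 + 0.006204 = 0.11882 → 0.119.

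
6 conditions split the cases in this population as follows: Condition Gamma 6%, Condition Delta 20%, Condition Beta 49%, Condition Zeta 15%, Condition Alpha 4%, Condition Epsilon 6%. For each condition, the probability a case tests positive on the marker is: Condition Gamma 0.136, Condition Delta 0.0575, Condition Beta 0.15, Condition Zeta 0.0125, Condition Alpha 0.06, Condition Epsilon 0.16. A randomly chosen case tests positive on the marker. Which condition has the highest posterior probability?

Condition Beta

Unnormalized posteriors (prior × likelihood):
  Condition Gamma: 0.06 × 0.136 = 0.00816
  Condition Delta: 0.2 × 0.0575 = 0.0115
  Condition Beta: 0.49 × 0.15 = 0.0735
  Condition Zeta: 0.15 × 0.0125 = 0.001875
  Condition Alpha: 0.04 × 0.06 = 0.0024
  Condition Epsilon: 0.06 × 0.16 = 0.0096
Normalizing constant = 0.107035.
Largest term belongs to Condition Beta, so Condition Beta is most probable.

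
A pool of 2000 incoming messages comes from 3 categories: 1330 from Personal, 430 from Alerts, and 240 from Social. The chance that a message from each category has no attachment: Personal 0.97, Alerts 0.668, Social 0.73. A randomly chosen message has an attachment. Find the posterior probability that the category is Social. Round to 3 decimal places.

Taking complements, P(attachment | each) = Personal 0.03, Alerts 0.332, Social 0.27.
Unnormalized posteriors (prior × likelihood):
  Personal: 0.665 × 0.03 = 0.01995
  Alerts: 0.215 × 0.332 = 0.07138
  Social: 0.12 × 0.27 = 0.0324
Normalizing constant = 0.12373.
P(Social | evidence) = 0.0324 / 0.12373 ≈ 0.262.

0.262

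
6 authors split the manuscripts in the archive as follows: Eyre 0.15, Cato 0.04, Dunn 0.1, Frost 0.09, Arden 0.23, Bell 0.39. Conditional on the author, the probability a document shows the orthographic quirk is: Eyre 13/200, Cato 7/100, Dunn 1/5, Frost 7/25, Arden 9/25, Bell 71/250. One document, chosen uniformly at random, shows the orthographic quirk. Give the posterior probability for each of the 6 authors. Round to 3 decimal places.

Eyre 0.039, Cato 0.011, Dunn 0.080, Frost 0.100, Arden 0.329, Bell 0.441

Compute prior × likelihood for every hypothesis:
  Eyre: 0.15 × 0.065 = 0.00975
  Cato: 0.04 × 0.07 = 0.0028
  Dunn: 0.1 × 0.2 = 0.02
  Frost: 0.09 × 0.28 = 0.0252
  Arden: 0.23 × 0.36 = 0.0828
  Bell: 0.39 × 0.284 = 0.11076
Normalizing constant = 0.25131.
P(Eyre | quirk) = 0.00975/0.25131 ≈ 0.039
P(Cato | quirk) = 0.0028/0.25131 ≈ 0.011
P(Dunn | quirk) = 0.02/0.25131 ≈ 0.080
P(Frost | quirk) = 0.0252/0.25131 ≈ 0.100
P(Arden | quirk) = 0.0828/0.25131 ≈ 0.329
P(Bell | quirk) = 0.11076/0.25131 ≈ 0.441
(Check: 0.039+0.011+0.080+0.100+0.329+0.441 = 1.000.)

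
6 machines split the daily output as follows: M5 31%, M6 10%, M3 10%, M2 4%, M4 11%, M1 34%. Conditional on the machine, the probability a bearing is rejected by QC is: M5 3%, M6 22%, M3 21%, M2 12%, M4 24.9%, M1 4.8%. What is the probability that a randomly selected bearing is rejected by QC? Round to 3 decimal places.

By Bayes' rule, posterior ∝ prior × likelihood:
  M5: 0.31 × 0.03 = 0.0093
  M6: 0.1 × 0.22 = 0.022
  M3: 0.1 × 0.21 = 0.021
  M2: 0.04 × 0.12 = 0.0048
  M4: 0.11 × 0.249 = 0.02739
  M1: 0.34 × 0.048 = 0.01632
P(rejected) = 0.0093 + 0.022 + 0.021 + 0.0048 + 0.02739 + 0.01632 = 0.10081 → 0.101.

0.101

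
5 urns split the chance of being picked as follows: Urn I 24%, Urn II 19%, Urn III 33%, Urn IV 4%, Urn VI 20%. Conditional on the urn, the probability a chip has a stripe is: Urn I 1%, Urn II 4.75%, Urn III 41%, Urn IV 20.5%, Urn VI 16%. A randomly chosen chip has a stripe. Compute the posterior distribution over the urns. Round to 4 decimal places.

Urn I 0.0128, Urn II 0.0483, Urn III 0.7238, Urn IV 0.0439, Urn VI 0.1712

Unnormalized posteriors (prior × likelihood):
  Urn I: 0.24 × 0.01 = 0.0024
  Urn II: 0.19 × 0.0475 = 0.009025
  Urn III: 0.33 × 0.41 = 0.1353
  Urn IV: 0.04 × 0.205 = 0.0082
  Urn VI: 0.2 × 0.16 = 0.032
Normalizing constant = 0.186925.
P(Urn I | striped) = 0.0024/0.186925 ≈ 0.0128
P(Urn II | striped) = 0.009025/0.186925 ≈ 0.0483
P(Urn III | striped) = 0.1353/0.186925 ≈ 0.7238
P(Urn IV | striped) = 0.0082/0.186925 ≈ 0.0439
P(Urn VI | striped) = 0.032/0.186925 ≈ 0.1712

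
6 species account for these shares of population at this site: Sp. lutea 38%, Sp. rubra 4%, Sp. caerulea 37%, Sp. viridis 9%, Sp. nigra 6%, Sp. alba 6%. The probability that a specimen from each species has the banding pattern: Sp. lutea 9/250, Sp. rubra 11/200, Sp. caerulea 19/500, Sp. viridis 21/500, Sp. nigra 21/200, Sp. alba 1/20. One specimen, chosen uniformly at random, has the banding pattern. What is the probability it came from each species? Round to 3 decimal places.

Sp. lutea 0.318, Sp. rubra 0.051, Sp. caerulea 0.327, Sp. viridis 0.088, Sp. nigra 0.146, Sp. alba 0.070

Compute prior × likelihood for every hypothesis:
  Sp. lutea: 0.38 × 0.036 = 0.01368
  Sp. rubra: 0.04 × 0.055 = 0.0022
  Sp. caerulea: 0.37 × 0.038 = 0.01406
  Sp. viridis: 0.09 × 0.042 = 0.00378
  Sp. nigra: 0.06 × 0.105 = 0.0063
  Sp. alba: 0.06 × 0.05 = 0.003
Normalizing constant = 0.04302.
P(Sp. lutea | banded) = 0.01368/0.04302 ≈ 0.318
P(Sp. rubra | banded) = 0.0022/0.04302 ≈ 0.051
P(Sp. caerulea | banded) = 0.01406/0.04302 ≈ 0.327
P(Sp. viridis | banded) = 0.00378/0.04302 ≈ 0.088
P(Sp. nigra | banded) = 0.0063/0.04302 ≈ 0.146
P(Sp. alba | banded) = 0.003/0.04302 ≈ 0.070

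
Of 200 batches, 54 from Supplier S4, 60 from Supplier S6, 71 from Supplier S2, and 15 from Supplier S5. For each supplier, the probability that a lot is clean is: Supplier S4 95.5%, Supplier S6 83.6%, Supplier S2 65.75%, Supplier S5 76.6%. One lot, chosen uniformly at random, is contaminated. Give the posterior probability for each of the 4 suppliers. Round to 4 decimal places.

Supplier S4 0.0606, Supplier S6 0.2454, Supplier S2 0.6065, Supplier S5 0.0875

Taking complements, P(contaminated | each) = Supplier S4 0.045, Supplier S6 0.164, Supplier S2 0.3425, Supplier S5 0.234.
By Bayes' rule, posterior ∝ prior × likelihood:
  Supplier S4: 0.27 × 0.045 = 0.01215
  Supplier S6: 0.3 × 0.164 = 0.0492
  Supplier S2: 0.355 × 0.3425 = 0.1215875
  Supplier S5: 0.075 × 0.234 = 0.01755
Total = 0.2004875.
P(Supplier S4 | contaminated) = 0.01215/0.2004875 ≈ 0.0606
P(Supplier S6 | contaminated) = 0.0492/0.2004875 ≈ 0.2454
P(Supplier S2 | contaminated) = 0.1215875/0.2004875 ≈ 0.6065
P(Supplier S5 | contaminated) = 0.01755/0.2004875 ≈ 0.0875
(Check: 0.0606+0.2454+0.6065+0.0875 = 1.0000.)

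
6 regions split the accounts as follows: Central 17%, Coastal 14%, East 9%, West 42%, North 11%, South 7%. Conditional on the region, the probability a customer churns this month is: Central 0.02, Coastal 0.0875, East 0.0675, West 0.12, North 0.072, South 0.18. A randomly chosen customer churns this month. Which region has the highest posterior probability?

West

Compute prior × likelihood for every hypothesis:
  Central: 0.17 × 0.02 = 0.0034
  Coastal: 0.14 × 0.0875 = 0.01225
  East: 0.09 × 0.0675 = 0.006075
  West: 0.42 × 0.12 = 0.0504
  North: 0.11 × 0.072 = 0.00792
  South: 0.07 × 0.18 = 0.0126
Sum = 0.092645.
Largest term belongs to West, so West is most probable.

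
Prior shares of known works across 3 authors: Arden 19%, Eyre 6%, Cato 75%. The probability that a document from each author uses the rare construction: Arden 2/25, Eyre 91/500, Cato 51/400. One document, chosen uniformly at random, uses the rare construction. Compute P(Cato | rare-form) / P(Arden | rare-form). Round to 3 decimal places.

Prior × likelihood for each hypothesis:
  Arden: 0.19 × 0.08 = 0.0152
  Eyre: 0.06 × 0.182 = 0.01092
  Cato: 0.75 × 0.1275 = 0.095625
Total = 0.121745.
The ratio is 0.095625 / 0.0152 (the normalizer cancels) = 6.291.

6.291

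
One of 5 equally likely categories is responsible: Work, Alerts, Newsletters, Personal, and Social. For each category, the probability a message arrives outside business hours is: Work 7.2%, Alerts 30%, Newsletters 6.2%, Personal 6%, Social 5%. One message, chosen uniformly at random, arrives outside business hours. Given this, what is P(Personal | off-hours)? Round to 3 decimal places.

0.110

Since the prior is uniform, the posterior is proportional to the likelihood:
  Work: 0.072
  Alerts: 0.3
  Newsletters: 0.062
  Personal: 0.06
  Social: 0.05
Normalizing constant = 0.544.
P(Personal | evidence) = 0.06 / 0.544 ≈ 0.110.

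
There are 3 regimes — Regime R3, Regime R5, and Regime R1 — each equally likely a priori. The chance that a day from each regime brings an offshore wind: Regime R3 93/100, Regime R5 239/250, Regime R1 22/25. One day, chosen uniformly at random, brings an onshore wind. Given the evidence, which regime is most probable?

Taking complements, P(onshore | each) = Regime R3 0.07, Regime R5 0.044, Regime R1 0.12.
Since the prior is uniform, the posterior is proportional to the likelihood:
  Regime R3: 0.07
  Regime R5: 0.044
  Regime R1: 0.12
Normalizing constant = 0.234.
Largest term belongs to Regime R1, so Regime R1 is most probable.

Regime R1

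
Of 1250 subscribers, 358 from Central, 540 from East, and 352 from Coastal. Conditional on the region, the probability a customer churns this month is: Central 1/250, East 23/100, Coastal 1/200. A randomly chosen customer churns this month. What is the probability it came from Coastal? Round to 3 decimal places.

Compute prior × likelihood for every hypothesis:
  Central: 0.2864 × 0.004 = 0.0011456
  East: 0.432 × 0.23 = 0.09936
  Coastal: 0.2816 × 0.005 = 0.001408
Sum = 0.1019136.
P(Coastal | evidence) = 0.001408 / 0.1019136 ≈ 0.014.

0.014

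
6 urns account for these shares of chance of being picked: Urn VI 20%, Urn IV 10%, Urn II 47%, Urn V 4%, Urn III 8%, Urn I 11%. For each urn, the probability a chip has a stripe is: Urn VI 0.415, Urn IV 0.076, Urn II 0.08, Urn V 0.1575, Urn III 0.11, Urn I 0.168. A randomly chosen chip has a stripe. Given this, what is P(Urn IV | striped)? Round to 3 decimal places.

0.047

Prior × likelihood for each hypothesis:
  Urn VI: 0.2 × 0.415 = 0.083
  Urn IV: 0.1 × 0.076 = 0.0076
  Urn II: 0.47 × 0.08 = 0.0376
  Urn V: 0.04 × 0.1575 = 0.0063
  Urn III: 0.08 × 0.11 = 0.0088
  Urn I: 0.11 × 0.168 = 0.01848
Normalizing constant = 0.16178.
P(Urn IV | evidence) = 0.0076 / 0.16178 ≈ 0.047.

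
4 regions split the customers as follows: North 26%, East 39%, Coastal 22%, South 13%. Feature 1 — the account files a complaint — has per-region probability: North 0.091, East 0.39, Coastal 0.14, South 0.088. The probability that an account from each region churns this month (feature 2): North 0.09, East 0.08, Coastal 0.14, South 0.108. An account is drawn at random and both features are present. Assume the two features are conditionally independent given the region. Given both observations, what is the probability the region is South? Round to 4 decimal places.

Unnormalized posteriors (prior × likelihood):
  North: 0.26 × 0.091 × 0.09 = 0.0021294
  East: 0.39 × 0.39 × 0.08 = 0.012168
  Coastal: 0.22 × 0.14 × 0.14 = 0.004312
  South: 0.13 × 0.088 × 0.108 = 0.00123552
Total = 0.01984492.
P(South | evidence) = 0.00123552 / 0.01984492 ≈ 0.0623.

0.0623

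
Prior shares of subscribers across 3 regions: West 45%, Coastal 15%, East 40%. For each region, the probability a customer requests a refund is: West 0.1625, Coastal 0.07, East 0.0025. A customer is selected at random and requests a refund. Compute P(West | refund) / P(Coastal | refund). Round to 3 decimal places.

By Bayes' rule, posterior ∝ prior × likelihood:
  West: 0.45 × 0.1625 = 0.073125
  Coastal: 0.15 × 0.07 = 0.0105
  East: 0.4 × 0.0025 = 0.001
Total = 0.084625.
The ratio is 0.073125 / 0.0105 (the normalizer cancels) = 6.964.

6.964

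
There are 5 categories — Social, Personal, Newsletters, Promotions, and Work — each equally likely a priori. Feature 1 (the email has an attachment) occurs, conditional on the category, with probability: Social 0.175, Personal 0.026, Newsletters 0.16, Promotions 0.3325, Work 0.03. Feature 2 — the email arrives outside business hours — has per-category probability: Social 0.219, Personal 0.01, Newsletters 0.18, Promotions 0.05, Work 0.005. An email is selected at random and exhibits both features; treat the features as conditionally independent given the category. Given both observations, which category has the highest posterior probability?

Social

With a uniform prior (1/5 each), posterior ∝ likelihood:
  Social: 0.175 × 0.219 = 0.038325
  Personal: 0.026 × 0.01 = 0.00026
  Newsletters: 0.16 × 0.18 = 0.0288
  Promotions: 0.3325 × 0.05 = 0.016625
  Work: 0.03 × 0.005 = 0.00015
Normalizing constant = 0.08416.
Largest term belongs to Social, so Social is most probable.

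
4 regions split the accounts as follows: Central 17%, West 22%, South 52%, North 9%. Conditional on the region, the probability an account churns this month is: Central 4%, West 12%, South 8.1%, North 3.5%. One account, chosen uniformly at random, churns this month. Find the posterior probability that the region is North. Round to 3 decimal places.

Prior × likelihood for each hypothesis:
  Central: 0.17 × 0.04 = 0.0068
  West: 0.22 × 0.12 = 0.0264
  South: 0.52 × 0.081 = 0.04212
  North: 0.09 × 0.035 = 0.00315
Normalizing constant = 0.07847.
P(North | evidence) = 0.00315 / 0.07847 ≈ 0.040.

0.040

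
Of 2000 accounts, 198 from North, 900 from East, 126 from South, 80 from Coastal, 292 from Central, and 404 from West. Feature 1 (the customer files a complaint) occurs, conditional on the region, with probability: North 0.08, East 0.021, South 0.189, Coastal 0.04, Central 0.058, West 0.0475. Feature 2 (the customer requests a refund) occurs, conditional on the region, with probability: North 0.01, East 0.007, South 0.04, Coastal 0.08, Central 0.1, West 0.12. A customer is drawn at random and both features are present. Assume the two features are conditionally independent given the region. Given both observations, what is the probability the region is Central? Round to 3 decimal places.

0.308

By Bayes' rule, posterior ∝ prior × likelihood:
  North: 0.099 × 0.08 × 0.01 = 0.0000792
  East: 0.45 × 0.021 × 0.007 = 0.00006615
  South: 0.063 × 0.189 × 0.04 = 0.00047628
  Coastal: 0.04 × 0.04 × 0.08 = 0.000128
  Central: 0.146 × 0.058 × 0.1 = 0.0008468
  West: 0.202 × 0.0475 × 0.12 = 0.0011514
Normalizing constant = 0.00274783.
P(Central | evidence) = 0.0008468 / 0.00274783 ≈ 0.308.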